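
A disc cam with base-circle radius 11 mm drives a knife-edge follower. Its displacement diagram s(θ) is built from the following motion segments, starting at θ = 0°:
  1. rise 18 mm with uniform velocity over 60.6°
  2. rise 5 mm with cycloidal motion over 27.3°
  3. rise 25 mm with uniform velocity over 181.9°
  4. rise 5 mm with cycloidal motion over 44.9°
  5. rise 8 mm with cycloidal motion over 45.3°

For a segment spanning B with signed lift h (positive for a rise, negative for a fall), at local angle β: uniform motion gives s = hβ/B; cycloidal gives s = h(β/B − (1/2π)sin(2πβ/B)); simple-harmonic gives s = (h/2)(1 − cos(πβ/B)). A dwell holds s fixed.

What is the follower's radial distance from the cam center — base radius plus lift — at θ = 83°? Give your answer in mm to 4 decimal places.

seg 1 [0°–60.6°] uniform, h=18: full span → s += 18 → s = 18.0000
seg 2 [60.6°–87.9°] cycloidal, h=5: θ=83° here. β=22.4, B=27.3. 5·(0.8205 − sin(2π·0.8205)/(2π)) = 4.8215 → s = 22.8215
radial distance = base radius + s = 11 + 22.8215 = 33.8215

33.8215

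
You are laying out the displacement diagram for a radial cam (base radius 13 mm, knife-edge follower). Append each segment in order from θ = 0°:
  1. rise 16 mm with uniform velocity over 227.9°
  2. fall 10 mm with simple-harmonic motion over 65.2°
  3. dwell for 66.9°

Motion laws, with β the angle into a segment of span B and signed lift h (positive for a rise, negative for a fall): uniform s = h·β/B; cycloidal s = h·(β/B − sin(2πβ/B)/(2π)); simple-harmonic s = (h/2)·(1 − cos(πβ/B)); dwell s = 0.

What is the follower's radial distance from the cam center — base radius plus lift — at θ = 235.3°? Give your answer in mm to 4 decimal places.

seg 1 [0°–227.9°] uniform, h=16: full span → s += 16 → s = 16.0000
seg 2 [227.9°–293.1°] simple-harmonic, h=-10: θ=235.3° here. β=7.4, B=65.2. -10/2·(1 − cos(π·0.1135)) = -0.3145 → s = 15.6855
radial distance = base radius + s = 13 + 15.6855 = 28.6855

28.6855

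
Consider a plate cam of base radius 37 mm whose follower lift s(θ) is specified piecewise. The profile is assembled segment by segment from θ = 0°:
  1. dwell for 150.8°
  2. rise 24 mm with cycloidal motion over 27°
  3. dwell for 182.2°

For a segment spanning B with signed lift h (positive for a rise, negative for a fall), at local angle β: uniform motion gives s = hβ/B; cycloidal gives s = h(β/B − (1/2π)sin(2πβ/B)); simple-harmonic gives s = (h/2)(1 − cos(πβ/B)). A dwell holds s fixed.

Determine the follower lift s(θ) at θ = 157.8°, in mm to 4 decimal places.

seg 1 [0°–150.8°] dwell: s stays 0.0000
seg 2 [150.8°–177.8°] cycloidal, h=24: θ=157.8° here. β=7, B=27. 24·(0.2593 − sin(2π·0.2593)/(2π)) = 2.4090 → s = 2.4090

2.4090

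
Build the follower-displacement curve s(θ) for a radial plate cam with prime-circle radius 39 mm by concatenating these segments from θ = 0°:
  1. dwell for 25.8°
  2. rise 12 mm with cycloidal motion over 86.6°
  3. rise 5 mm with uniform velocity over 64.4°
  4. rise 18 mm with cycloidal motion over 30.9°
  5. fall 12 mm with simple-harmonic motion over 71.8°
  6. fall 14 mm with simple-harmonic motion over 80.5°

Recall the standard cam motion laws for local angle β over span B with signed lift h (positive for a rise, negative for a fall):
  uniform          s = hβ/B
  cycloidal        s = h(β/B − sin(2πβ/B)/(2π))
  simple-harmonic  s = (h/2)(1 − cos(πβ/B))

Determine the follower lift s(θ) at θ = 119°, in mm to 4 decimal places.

seg 1 [0°–25.8°] dwell: s stays 0.0000
seg 2 [25.8°–112.4°] cycloidal, h=12: full span → s += 12 → s = 12.0000
seg 3 [112.4°–176.8°] uniform, h=5: θ=119° here. β=6.6, B=64.4. 5·6.6/64.4 = 0.5124 → s = 12.5124

12.5124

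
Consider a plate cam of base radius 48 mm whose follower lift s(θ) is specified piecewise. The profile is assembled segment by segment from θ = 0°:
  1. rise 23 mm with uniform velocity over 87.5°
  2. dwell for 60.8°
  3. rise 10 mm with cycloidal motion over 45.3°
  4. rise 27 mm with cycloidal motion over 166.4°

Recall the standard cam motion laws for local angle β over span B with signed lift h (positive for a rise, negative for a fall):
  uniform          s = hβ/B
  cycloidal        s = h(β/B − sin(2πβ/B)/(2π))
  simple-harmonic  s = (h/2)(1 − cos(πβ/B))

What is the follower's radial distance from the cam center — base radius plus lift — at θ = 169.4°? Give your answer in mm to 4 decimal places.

seg 1 [0°–87.5°] uniform, h=23: full span → s += 23 → s = 23.0000
seg 2 [87.5°–148.3°] dwell: s stays 23.0000
seg 3 [148.3°–193.6°] cycloidal, h=10: θ=169.4° here. β=21.1, B=45.3. 10·(0.4658 − sin(2π·0.4658)/(2π)) = 4.3183 → s = 27.3183
radial distance = base radius + s = 48 + 27.3183 = 75.3183

75.3183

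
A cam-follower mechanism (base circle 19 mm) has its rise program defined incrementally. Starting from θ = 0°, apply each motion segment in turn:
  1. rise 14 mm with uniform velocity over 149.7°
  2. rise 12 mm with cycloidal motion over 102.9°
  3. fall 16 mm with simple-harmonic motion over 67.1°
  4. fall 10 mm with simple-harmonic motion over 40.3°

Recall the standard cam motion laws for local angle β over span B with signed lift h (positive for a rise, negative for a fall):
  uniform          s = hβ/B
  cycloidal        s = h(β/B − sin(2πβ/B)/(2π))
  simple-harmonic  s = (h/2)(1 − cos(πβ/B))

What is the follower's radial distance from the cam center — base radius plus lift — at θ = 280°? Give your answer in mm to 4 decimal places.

seg 1 [0°–149.7°] uniform, h=14: full span → s += 14 → s = 14.0000
seg 2 [149.7°–252.6°] cycloidal, h=12: full span → s += 12 → s = 26.0000
seg 3 [252.6°–319.7°] simple-harmonic, h=-16: θ=280° here. β=27.4, B=67.1. -16/2·(1 − cos(π·0.4083)) = -5.7282 → s = 20.2718
radial distance = base radius + s = 19 + 20.2718 = 39.2718

39.2718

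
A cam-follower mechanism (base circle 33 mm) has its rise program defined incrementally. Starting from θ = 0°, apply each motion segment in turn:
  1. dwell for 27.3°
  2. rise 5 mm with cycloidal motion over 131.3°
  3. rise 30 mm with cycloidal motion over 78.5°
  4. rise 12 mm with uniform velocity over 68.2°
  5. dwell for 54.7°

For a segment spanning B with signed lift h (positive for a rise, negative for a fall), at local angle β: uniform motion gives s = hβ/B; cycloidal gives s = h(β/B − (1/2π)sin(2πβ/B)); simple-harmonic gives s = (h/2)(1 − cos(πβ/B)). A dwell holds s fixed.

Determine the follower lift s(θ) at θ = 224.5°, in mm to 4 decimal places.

seg 1 [0°–27.3°] dwell: s stays 0.0000
seg 2 [27.3°–158.6°] cycloidal, h=5: full span → s += 5 → s = 5.0000
seg 3 [158.6°–237.1°] cycloidal, h=30: θ=224.5° here. β=65.9, B=78.5. 30·(0.8395 − sin(2π·0.8395)/(2π)) = 29.2243 → s = 34.2243

34.2243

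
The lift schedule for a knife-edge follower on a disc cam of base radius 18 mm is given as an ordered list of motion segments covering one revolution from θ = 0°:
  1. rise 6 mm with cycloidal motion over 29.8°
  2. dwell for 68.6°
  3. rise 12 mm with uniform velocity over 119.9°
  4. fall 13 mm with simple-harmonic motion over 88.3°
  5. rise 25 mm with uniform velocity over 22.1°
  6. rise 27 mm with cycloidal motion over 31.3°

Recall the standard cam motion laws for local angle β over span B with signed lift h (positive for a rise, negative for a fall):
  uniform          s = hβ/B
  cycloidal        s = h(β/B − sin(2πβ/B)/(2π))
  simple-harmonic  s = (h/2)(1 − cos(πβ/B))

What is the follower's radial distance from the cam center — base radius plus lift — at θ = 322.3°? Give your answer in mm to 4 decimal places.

seg 1 [0°–29.8°] cycloidal, h=6: full span → s += 6 → s = 6.0000
seg 2 [29.8°–98.4°] dwell: s stays 6.0000
seg 3 [98.4°–218.3°] uniform, h=12: full span → s += 12 → s = 18.0000
seg 4 [218.3°–306.6°] simple-harmonic, h=-13: full span → s += -13 → s = 5.0000
seg 5 [306.6°–328.7°] uniform, h=25: θ=322.3° here. β=15.7, B=22.1. 25·15.7/22.1 = 17.7602 → s = 22.7602
radial distance = base radius + s = 18 + 22.7602 = 40.7602

40.7602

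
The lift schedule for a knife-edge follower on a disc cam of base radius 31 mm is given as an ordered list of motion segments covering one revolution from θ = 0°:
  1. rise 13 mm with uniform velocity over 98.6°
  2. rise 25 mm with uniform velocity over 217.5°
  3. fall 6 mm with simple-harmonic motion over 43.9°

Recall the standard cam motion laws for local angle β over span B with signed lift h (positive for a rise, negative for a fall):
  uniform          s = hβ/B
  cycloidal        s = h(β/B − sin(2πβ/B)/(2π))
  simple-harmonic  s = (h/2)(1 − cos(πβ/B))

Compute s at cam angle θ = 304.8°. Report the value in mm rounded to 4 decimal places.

seg 1 [0°–98.6°] uniform, h=13: full span → s += 13 → s = 13.0000
seg 2 [98.6°–316.1°] uniform, h=25: θ=304.8° here. β=206.2, B=217.5. 25·206.2/217.5 = 23.7011 → s = 36.7011

36.7011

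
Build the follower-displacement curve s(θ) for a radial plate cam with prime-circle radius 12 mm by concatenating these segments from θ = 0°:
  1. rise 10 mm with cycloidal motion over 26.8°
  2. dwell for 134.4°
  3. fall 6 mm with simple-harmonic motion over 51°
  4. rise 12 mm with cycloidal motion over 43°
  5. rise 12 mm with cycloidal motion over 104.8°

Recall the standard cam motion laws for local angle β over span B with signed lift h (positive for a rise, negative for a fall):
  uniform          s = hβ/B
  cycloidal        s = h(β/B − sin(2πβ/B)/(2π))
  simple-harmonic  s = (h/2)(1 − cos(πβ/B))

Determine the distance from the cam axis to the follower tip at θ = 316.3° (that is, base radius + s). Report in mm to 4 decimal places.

seg 1 [0°–26.8°] cycloidal, h=10: full span → s += 10 → s = 10.0000
seg 2 [26.8°–161.2°] dwell: s stays 10.0000
seg 3 [161.2°–212.2°] simple-harmonic, h=-6: full span → s += -6 → s = 4.0000
seg 4 [212.2°–255.2°] cycloidal, h=12: full span → s += 12 → s = 16.0000
seg 5 [255.2°–360°] cycloidal, h=12: θ=316.3° here. β=61.1, B=104.8. 12·(0.5830 − sin(2π·0.5830)/(2π)) = 7.9478 → s = 23.9478
radial distance = base radius + s = 12 + 23.9478 = 35.9478

35.9478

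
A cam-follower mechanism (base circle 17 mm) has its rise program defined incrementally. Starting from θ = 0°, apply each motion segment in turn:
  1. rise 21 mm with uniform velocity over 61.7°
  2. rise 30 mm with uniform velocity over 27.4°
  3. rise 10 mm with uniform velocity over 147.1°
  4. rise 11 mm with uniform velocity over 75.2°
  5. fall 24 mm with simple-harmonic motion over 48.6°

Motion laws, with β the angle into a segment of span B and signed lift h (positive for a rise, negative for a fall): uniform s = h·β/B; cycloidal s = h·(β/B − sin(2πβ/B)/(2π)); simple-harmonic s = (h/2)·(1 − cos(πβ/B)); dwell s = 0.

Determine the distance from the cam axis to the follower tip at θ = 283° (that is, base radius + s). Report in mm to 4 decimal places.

seg 1 [0°–61.7°] uniform, h=21: full span → s += 21 → s = 21.0000
seg 2 [61.7°–89.1°] uniform, h=30: full span → s += 30 → s = 51.0000
seg 3 [89.1°–236.2°] uniform, h=10: full span → s += 10 → s = 61.0000
seg 4 [236.2°–311.4°] uniform, h=11: θ=283° here. β=46.8, B=75.2. 11·46.8/75.2 = 6.8457 → s = 67.8457
radial distance = base radius + s = 17 + 67.8457 = 84.8457

84.8457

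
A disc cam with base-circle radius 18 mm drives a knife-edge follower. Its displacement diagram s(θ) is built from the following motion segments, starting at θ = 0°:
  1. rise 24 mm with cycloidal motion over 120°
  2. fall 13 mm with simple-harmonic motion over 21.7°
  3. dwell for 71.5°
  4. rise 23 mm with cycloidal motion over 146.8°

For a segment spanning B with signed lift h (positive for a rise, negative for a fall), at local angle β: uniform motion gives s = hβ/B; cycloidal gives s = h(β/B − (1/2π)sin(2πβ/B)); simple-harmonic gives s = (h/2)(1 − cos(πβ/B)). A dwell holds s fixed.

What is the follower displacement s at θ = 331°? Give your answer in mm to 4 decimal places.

seg 1 [0°–120°] cycloidal, h=24: full span → s += 24 → s = 24.0000
seg 2 [120°–141.7°] simple-harmonic, h=-13: full span → s += -13 → s = 11.0000
seg 3 [141.7°–213.2°] dwell: s stays 11.0000
seg 4 [213.2°–360°] cycloidal, h=23: θ=331° here. β=117.8, B=146.8. 23·(0.8025 − sin(2π·0.8025)/(2π)) = 21.9200 → s = 32.9200

32.9200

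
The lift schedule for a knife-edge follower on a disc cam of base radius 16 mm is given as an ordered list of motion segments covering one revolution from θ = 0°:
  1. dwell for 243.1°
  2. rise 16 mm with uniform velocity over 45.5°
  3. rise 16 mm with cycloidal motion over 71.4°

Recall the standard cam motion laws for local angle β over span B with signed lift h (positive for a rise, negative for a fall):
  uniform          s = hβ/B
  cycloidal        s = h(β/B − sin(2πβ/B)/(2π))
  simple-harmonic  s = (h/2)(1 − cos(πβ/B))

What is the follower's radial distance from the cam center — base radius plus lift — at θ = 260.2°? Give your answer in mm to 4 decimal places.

seg 1 [0°–243.1°] dwell: s stays 0.0000
seg 2 [243.1°–288.6°] uniform, h=16: θ=260.2° here. β=17.1, B=45.5. 16·17.1/45.5 = 6.0132 → s = 6.0132
radial distance = base radius + s = 16 + 6.0132 = 22.0132

22.0132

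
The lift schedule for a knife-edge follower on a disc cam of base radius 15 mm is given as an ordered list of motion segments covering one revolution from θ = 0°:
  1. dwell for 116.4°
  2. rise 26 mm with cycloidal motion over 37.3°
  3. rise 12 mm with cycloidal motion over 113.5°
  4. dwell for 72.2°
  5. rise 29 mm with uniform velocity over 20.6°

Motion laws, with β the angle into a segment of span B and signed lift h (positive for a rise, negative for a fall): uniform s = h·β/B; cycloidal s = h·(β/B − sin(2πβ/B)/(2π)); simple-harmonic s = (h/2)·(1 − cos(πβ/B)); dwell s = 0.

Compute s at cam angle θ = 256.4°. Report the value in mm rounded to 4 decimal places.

seg 1 [0°–116.4°] dwell: s stays 0.0000
seg 2 [116.4°–153.7°] cycloidal, h=26: full span → s += 26 → s = 26.0000
seg 3 [153.7°–267.2°] cycloidal, h=12: θ=256.4° here. β=102.7, B=113.5. 12·(0.9048 − sin(2π·0.9048)/(2π)) = 11.9332 → s = 37.9332

37.9332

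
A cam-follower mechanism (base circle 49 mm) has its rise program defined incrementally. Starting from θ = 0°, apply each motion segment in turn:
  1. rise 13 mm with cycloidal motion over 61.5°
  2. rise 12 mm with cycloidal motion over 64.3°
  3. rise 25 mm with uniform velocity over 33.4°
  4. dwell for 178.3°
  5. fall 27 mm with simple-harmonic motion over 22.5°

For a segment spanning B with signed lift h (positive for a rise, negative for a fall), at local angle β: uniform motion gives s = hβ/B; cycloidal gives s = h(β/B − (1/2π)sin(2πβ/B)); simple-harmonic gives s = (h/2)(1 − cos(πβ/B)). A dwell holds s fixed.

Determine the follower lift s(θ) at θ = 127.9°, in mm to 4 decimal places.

seg 1 [0°–61.5°] cycloidal, h=13: full span → s += 13 → s = 13.0000
seg 2 [61.5°–125.8°] cycloidal, h=12: full span → s += 12 → s = 25.0000
seg 3 [125.8°–159.2°] uniform, h=25: θ=127.9° here. β=2.1, B=33.4. 25·2.1/33.4 = 1.5719 → s = 26.5719

26.5719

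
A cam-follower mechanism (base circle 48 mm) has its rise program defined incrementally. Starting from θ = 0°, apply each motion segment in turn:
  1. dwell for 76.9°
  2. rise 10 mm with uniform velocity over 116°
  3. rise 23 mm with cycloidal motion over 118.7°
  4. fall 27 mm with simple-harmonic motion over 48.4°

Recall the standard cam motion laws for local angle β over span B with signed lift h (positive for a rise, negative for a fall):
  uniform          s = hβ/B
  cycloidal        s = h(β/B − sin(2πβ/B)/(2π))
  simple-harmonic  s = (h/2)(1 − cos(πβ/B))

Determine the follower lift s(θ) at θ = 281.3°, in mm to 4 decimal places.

seg 1 [0°–76.9°] dwell: s stays 0.0000
seg 2 [76.9°–192.9°] uniform, h=10: full span → s += 10 → s = 10.0000
seg 3 [192.9°–311.6°] cycloidal, h=23: θ=281.3° here. β=88.4, B=118.7. 23·(0.7447 − sin(2π·0.7447)/(2π)) = 20.7875 → s = 30.7875

30.7875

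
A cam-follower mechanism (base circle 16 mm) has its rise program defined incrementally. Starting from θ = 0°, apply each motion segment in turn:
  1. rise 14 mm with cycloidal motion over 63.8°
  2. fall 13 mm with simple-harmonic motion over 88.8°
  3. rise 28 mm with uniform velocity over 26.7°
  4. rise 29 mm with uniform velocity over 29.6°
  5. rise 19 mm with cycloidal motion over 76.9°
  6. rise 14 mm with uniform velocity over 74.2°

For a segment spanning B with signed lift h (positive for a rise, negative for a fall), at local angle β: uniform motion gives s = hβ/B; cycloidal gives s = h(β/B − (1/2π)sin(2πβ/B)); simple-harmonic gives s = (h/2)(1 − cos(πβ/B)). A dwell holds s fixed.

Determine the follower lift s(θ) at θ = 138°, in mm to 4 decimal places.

seg 1 [0°–63.8°] cycloidal, h=14: full span → s += 14 → s = 14.0000
seg 2 [63.8°–152.6°] simple-harmonic, h=-13: θ=138° here. β=74.2, B=88.8. -13/2·(1 − cos(π·0.8356)) = -12.1520 → s = 1.8480

1.8480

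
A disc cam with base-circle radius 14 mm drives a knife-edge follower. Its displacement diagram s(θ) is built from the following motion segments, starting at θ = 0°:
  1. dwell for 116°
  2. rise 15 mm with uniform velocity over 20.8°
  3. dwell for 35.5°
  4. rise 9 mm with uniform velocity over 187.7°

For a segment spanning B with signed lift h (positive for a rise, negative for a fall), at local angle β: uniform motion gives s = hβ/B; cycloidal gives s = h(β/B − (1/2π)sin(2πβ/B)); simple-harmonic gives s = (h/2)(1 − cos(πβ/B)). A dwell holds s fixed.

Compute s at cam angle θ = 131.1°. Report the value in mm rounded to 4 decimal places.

seg 1 [0°–116°] dwell: s stays 0.0000
seg 2 [116°–136.8°] uniform, h=15: θ=131.1° here. β=15.1, B=20.8. 15·15.1/20.8 = 10.8894 → s = 10.8894

10.8894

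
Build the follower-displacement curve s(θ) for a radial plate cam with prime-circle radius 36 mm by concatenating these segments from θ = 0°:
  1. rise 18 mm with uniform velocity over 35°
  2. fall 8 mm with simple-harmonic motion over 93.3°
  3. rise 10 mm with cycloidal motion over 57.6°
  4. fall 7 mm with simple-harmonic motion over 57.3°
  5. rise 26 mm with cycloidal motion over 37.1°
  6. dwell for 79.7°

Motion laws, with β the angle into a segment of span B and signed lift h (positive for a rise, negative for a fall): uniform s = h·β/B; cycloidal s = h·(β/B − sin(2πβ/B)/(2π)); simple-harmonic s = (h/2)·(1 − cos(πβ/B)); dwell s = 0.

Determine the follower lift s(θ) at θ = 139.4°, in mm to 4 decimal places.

seg 1 [0°–35°] uniform, h=18: full span → s += 18 → s = 18.0000
seg 2 [35°–128.3°] simple-harmonic, h=-8: full span → s += -8 → s = 10.0000
seg 3 [128.3°–185.9°] cycloidal, h=10: θ=139.4° here. β=11.1, B=57.6. 10·(0.1927 − sin(2π·0.1927)/(2π)) = 0.4375 → s = 10.4375

10.4375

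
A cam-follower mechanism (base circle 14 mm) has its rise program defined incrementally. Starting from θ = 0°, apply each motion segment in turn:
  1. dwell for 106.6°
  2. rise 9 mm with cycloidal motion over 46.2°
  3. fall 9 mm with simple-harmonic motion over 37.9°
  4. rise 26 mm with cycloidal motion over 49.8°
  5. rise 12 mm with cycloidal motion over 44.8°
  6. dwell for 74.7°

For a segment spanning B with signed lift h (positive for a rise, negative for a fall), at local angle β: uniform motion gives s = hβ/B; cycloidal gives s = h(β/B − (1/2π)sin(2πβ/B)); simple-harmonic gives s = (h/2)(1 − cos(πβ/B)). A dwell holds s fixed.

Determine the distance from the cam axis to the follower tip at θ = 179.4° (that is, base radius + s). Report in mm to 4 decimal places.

seg 1 [0°–106.6°] dwell: s stays 0.0000
seg 2 [106.6°–152.8°] cycloidal, h=9: full span → s += 9 → s = 9.0000
seg 3 [152.8°–190.7°] simple-harmonic, h=-9: θ=179.4° here. β=26.6, B=37.9. -9/2·(1 − cos(π·0.7018)) = -7.1661 → s = 1.8339
radial distance = base radius + s = 14 + 1.8339 = 15.8339

15.8339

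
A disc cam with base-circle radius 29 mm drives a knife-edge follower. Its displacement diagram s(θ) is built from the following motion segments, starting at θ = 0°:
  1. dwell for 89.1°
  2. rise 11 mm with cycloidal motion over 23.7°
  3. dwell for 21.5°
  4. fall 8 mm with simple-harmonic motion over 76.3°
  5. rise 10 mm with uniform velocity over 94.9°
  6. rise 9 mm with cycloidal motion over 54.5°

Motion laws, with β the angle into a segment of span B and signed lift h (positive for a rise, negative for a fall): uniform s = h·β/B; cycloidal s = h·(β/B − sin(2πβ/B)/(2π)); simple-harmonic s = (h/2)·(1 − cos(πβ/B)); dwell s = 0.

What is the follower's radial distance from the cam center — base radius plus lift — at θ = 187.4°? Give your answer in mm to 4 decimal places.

seg 1 [0°–89.1°] dwell: s stays 0.0000
seg 2 [89.1°–112.8°] cycloidal, h=11: full span → s += 11 → s = 11.0000
seg 3 [112.8°–134.3°] dwell: s stays 11.0000
seg 4 [134.3°–210.6°] simple-harmonic, h=-8: θ=187.4° here. β=53.1, B=76.3. -8/2·(1 − cos(π·0.6959)) = -6.3096 → s = 4.6904
radial distance = base radius + s = 29 + 4.6904 = 33.6904

33.6904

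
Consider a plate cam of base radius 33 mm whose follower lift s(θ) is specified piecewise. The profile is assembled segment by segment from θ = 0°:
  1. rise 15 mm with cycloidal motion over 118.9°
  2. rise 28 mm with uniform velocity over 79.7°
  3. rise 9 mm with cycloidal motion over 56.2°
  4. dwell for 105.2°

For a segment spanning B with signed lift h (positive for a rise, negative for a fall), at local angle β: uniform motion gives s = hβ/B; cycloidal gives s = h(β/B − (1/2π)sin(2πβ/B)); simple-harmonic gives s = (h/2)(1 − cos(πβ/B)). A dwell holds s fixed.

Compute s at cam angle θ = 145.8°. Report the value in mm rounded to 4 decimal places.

seg 1 [0°–118.9°] cycloidal, h=15: full span → s += 15 → s = 15.0000
seg 2 [118.9°–198.6°] uniform, h=28: θ=145.8° here. β=26.9, B=79.7. 28·26.9/79.7 = 9.4504 → s = 24.4504

24.4504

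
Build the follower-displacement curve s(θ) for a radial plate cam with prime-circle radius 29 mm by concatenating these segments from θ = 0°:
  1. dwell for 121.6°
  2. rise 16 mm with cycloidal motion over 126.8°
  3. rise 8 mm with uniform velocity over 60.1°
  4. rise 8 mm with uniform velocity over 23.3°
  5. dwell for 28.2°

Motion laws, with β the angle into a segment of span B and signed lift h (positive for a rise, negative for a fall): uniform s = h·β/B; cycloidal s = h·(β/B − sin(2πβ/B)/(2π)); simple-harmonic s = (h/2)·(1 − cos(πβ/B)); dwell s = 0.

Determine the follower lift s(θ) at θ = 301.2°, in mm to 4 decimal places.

seg 1 [0°–121.6°] dwell: s stays 0.0000
seg 2 [121.6°–248.4°] cycloidal, h=16: full span → s += 16 → s = 16.0000
seg 3 [248.4°–308.5°] uniform, h=8: θ=301.2° here. β=52.8, B=60.1. 8·52.8/60.1 = 7.0283 → s = 23.0283

23.0283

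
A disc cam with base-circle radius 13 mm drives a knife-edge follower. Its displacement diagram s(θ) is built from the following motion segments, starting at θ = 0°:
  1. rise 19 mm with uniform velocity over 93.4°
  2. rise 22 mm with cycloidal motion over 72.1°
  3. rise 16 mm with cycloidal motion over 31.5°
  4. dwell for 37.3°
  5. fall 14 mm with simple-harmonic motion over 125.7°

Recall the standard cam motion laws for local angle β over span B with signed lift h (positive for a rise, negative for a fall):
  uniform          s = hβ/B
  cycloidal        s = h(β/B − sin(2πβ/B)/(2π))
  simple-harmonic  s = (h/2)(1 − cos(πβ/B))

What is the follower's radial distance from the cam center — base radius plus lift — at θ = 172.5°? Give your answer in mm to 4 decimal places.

seg 1 [0°–93.4°] uniform, h=19: full span → s += 19 → s = 19.0000
seg 2 [93.4°–165.5°] cycloidal, h=22: full span → s += 22 → s = 41.0000
seg 3 [165.5°–197°] cycloidal, h=16: θ=172.5° here. β=7, B=31.5. 16·(0.2222 − sin(2π·0.2222)/(2π)) = 1.0478 → s = 42.0478
radial distance = base radius + s = 13 + 42.0478 = 55.0478

55.0478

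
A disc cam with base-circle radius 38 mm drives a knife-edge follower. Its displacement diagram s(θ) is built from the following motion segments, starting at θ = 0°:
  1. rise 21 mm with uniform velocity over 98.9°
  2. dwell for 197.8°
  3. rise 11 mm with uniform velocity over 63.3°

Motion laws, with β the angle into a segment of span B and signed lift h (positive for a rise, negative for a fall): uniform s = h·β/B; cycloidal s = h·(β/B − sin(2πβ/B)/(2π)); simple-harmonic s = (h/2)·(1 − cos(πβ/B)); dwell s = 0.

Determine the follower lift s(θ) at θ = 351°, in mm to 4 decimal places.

seg 1 [0°–98.9°] uniform, h=21: full span → s += 21 → s = 21.0000
seg 2 [98.9°–296.7°] dwell: s stays 21.0000
seg 3 [296.7°–360°] uniform, h=11: θ=351° here. β=54.3, B=63.3. 11·54.3/63.3 = 9.4360 → s = 30.4360

30.4360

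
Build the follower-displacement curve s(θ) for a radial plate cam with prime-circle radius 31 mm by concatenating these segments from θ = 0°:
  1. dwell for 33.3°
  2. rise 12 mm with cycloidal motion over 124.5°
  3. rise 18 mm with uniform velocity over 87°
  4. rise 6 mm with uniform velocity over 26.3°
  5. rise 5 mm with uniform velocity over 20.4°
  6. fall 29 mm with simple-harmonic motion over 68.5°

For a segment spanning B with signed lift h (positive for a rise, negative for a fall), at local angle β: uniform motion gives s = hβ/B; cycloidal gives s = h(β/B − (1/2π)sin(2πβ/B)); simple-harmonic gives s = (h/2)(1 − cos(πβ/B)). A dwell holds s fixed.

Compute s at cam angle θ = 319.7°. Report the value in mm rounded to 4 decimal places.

seg 1 [0°–33.3°] dwell: s stays 0.0000
seg 2 [33.3°–157.8°] cycloidal, h=12: full span → s += 12 → s = 12.0000
seg 3 [157.8°–244.8°] uniform, h=18: full span → s += 18 → s = 30.0000
seg 4 [244.8°–271.1°] uniform, h=6: full span → s += 6 → s = 36.0000
seg 5 [271.1°–291.5°] uniform, h=5: full span → s += 5 → s = 41.0000
seg 6 [291.5°–360°] simple-harmonic, h=-29: θ=319.7° here. β=28.2, B=68.5. -29/2·(1 − cos(π·0.4117)) = -10.5281 → s = 30.4719

30.4719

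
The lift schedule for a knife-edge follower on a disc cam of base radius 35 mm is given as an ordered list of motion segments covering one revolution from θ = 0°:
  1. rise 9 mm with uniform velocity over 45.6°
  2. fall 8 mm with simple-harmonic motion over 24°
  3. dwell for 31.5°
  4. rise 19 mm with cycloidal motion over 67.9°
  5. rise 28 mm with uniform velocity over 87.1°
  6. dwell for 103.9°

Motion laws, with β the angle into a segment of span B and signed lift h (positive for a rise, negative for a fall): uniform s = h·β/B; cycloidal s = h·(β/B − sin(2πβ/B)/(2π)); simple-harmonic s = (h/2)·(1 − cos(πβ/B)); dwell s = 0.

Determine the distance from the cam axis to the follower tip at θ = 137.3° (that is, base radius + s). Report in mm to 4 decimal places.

seg 1 [0°–45.6°] uniform, h=9: full span → s += 9 → s = 9.0000
seg 2 [45.6°–69.6°] simple-harmonic, h=-8: full span → s += -8 → s = 1.0000
seg 3 [69.6°–101.1°] dwell: s stays 1.0000
seg 4 [101.1°–169°] cycloidal, h=19: θ=137.3° here. β=36.2, B=67.9. 19·(0.5331 − sin(2π·0.5331)/(2π)) = 10.7547 → s = 11.7547
radial distance = base radius + s = 35 + 11.7547 = 46.7547

46.7547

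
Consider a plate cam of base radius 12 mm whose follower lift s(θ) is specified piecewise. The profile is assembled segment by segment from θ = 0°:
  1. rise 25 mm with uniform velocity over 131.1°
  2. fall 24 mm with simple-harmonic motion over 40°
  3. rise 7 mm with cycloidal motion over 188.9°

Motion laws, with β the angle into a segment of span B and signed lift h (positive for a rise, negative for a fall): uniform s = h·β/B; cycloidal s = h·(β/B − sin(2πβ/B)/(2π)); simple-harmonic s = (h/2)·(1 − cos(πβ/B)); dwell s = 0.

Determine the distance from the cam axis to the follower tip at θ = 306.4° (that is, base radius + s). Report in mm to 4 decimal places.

seg 1 [0°–131.1°] uniform, h=25: full span → s += 25 → s = 25.0000
seg 2 [131.1°–171.1°] simple-harmonic, h=-24: full span → s += -24 → s = 1.0000
seg 3 [171.1°–360°] cycloidal, h=7: θ=306.4° here. β=135.3, B=188.9. 7·(0.7163 − sin(2π·0.7163)/(2π)) = 6.1029 → s = 7.1029
radial distance = base radius + s = 12 + 7.1029 = 19.1029

19.1029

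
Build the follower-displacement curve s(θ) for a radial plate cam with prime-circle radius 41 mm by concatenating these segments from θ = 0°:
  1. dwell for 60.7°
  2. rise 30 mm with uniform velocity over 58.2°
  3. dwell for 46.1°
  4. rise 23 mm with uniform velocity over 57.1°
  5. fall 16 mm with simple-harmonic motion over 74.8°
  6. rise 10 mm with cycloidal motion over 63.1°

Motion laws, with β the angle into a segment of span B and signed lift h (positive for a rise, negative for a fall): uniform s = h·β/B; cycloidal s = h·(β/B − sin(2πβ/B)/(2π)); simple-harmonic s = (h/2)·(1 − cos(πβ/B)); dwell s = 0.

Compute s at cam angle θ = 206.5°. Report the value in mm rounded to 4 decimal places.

seg 1 [0°–60.7°] dwell: s stays 0.0000
seg 2 [60.7°–118.9°] uniform, h=30: full span → s += 30 → s = 30.0000
seg 3 [118.9°–165°] dwell: s stays 30.0000
seg 4 [165°–222.1°] uniform, h=23: θ=206.5° here. β=41.5, B=57.1. 23·41.5/57.1 = 16.7163 → s = 46.7163

46.7163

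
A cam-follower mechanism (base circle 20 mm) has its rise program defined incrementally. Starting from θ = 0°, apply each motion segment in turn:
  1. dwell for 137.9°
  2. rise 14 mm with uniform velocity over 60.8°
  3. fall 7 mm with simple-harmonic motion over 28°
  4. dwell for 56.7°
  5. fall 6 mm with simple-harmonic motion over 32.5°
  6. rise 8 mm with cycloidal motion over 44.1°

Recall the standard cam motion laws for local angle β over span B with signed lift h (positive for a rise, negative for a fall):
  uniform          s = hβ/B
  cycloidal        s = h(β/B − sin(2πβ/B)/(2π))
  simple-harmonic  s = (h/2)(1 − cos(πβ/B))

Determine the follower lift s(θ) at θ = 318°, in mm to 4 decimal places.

seg 1 [0°–137.9°] dwell: s stays 0.0000
seg 2 [137.9°–198.7°] uniform, h=14: full span → s += 14 → s = 14.0000
seg 3 [198.7°–226.7°] simple-harmonic, h=-7: full span → s += -7 → s = 7.0000
seg 4 [226.7°–283.4°] dwell: s stays 7.0000
seg 5 [283.4°–315.9°] simple-harmonic, h=-6: full span → s += -6 → s = 1.0000
seg 6 [315.9°–360°] cycloidal, h=8: θ=318° here. β=2.1, B=44.1. 8·(0.0476 − sin(2π·0.0476)/(2π)) = 0.0057 → s = 1.0057

1.0057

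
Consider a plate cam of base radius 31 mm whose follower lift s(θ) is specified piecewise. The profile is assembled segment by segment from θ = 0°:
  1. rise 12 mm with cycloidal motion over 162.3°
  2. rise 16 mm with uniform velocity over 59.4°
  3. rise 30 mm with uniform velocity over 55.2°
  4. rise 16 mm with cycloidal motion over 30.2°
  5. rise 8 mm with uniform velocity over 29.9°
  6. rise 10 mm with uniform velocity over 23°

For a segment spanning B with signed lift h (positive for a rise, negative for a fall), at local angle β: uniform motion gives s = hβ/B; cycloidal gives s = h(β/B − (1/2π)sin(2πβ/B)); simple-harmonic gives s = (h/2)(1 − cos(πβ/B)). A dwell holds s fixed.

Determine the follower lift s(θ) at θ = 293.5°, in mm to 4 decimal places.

seg 1 [0°–162.3°] cycloidal, h=12: full span → s += 12 → s = 12.0000
seg 2 [162.3°–221.7°] uniform, h=16: full span → s += 16 → s = 28.0000
seg 3 [221.7°–276.9°] uniform, h=30: full span → s += 30 → s = 58.0000
seg 4 [276.9°–307.1°] cycloidal, h=16: θ=293.5° here. β=16.6, B=30.2. 16·(0.5497 − sin(2π·0.5497)/(2π)) = 9.5766 → s = 67.5766

67.5766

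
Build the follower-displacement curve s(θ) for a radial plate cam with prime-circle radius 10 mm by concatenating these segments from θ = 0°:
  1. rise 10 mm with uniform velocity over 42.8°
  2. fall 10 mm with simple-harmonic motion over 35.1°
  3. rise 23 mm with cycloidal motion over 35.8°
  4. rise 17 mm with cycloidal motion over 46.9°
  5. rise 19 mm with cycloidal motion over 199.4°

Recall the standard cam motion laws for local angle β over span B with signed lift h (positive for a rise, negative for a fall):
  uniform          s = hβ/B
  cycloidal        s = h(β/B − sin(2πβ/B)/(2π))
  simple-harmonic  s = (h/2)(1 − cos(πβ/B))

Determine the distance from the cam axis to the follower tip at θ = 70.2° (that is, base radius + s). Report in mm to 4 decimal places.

seg 1 [0°–42.8°] uniform, h=10: full span → s += 10 → s = 10.0000
seg 2 [42.8°–77.9°] simple-harmonic, h=-10: θ=70.2° here. β=27.4, B=35.1. -10/2·(1 − cos(π·0.7806)) = -8.8588 → s = 1.1412
radial distance = base radius + s = 10 + 1.1412 = 11.1412

11.1412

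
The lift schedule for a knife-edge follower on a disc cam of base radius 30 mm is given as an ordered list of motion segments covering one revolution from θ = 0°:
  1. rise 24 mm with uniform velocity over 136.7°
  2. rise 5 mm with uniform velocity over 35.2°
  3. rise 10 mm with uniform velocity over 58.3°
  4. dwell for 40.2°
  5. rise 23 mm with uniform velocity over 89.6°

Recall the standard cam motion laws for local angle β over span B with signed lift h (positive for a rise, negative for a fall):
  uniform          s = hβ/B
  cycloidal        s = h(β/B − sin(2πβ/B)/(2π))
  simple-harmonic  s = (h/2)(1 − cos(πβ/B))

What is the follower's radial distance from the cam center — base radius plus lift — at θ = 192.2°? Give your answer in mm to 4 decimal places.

seg 1 [0°–136.7°] uniform, h=24: full span → s += 24 → s = 24.0000
seg 2 [136.7°–171.9°] uniform, h=5: full span → s += 5 → s = 29.0000
seg 3 [171.9°–230.2°] uniform, h=10: θ=192.2° here. β=20.3, B=58.3. 10·20.3/58.3 = 3.4820 → s = 32.4820
radial distance = base radius + s = 30 + 32.4820 = 62.4820

62.4820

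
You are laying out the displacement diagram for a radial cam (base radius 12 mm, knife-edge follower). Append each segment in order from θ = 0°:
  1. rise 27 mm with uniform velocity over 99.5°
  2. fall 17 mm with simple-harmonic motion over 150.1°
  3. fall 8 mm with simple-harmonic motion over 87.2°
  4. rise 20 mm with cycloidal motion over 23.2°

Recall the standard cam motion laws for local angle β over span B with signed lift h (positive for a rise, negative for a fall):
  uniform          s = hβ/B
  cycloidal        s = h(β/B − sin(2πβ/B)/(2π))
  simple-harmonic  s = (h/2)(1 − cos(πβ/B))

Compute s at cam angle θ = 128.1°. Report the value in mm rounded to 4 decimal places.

seg 1 [0°–99.5°] uniform, h=27: full span → s += 27 → s = 27.0000
seg 2 [99.5°–249.6°] simple-harmonic, h=-17: θ=128.1° here. β=28.6, B=150.1. -17/2·(1 − cos(π·0.1905)) = -1.4779 → s = 25.5221

25.5221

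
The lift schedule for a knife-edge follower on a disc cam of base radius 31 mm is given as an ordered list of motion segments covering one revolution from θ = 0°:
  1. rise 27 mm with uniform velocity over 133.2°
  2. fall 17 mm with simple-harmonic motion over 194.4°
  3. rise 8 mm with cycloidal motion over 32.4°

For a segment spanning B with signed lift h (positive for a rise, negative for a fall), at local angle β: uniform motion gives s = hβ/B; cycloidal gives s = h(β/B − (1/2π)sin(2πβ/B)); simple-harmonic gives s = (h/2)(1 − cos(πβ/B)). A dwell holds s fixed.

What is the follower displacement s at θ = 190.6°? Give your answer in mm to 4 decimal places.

seg 1 [0°–133.2°] uniform, h=27: full span → s += 27 → s = 27.0000
seg 2 [133.2°–327.6°] simple-harmonic, h=-17: θ=190.6° here. β=57.4, B=194.4. -17/2·(1 − cos(π·0.2953)) = -3.4021 → s = 23.5979

23.5979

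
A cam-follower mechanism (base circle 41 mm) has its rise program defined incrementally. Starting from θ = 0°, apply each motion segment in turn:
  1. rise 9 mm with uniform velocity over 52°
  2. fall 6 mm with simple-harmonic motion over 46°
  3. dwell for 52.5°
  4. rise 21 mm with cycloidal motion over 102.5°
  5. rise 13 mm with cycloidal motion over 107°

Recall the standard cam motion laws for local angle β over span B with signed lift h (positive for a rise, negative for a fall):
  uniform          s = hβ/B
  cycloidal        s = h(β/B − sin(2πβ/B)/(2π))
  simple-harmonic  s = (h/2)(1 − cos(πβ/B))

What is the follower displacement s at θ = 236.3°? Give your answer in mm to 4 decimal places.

seg 1 [0°–52°] uniform, h=9: full span → s += 9 → s = 9.0000
seg 2 [52°–98°] simple-harmonic, h=-6: full span → s += -6 → s = 3.0000
seg 3 [98°–150.5°] dwell: s stays 3.0000
seg 4 [150.5°–253°] cycloidal, h=21: θ=236.3° here. β=85.8, B=102.5. 21·(0.8371 − sin(2π·0.8371)/(2π)) = 20.4329 → s = 23.4329

23.4329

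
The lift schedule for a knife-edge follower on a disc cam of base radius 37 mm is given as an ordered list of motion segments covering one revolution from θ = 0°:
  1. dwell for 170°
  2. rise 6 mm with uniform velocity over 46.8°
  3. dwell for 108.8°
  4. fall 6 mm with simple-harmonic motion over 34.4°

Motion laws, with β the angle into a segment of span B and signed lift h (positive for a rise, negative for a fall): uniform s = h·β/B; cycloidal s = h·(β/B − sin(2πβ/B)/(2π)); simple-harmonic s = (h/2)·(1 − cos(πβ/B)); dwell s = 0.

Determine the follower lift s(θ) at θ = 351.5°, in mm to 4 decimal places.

seg 1 [0°–170°] dwell: s stays 0.0000
seg 2 [170°–216.8°] uniform, h=6: full span → s += 6 → s = 6.0000
seg 3 [216.8°–325.6°] dwell: s stays 6.0000
seg 4 [325.6°–360°] simple-harmonic, h=-6: θ=351.5° here. β=25.9, B=34.4. -6/2·(1 − cos(π·0.7529)) = -5.1406 → s = 0.8594

0.8594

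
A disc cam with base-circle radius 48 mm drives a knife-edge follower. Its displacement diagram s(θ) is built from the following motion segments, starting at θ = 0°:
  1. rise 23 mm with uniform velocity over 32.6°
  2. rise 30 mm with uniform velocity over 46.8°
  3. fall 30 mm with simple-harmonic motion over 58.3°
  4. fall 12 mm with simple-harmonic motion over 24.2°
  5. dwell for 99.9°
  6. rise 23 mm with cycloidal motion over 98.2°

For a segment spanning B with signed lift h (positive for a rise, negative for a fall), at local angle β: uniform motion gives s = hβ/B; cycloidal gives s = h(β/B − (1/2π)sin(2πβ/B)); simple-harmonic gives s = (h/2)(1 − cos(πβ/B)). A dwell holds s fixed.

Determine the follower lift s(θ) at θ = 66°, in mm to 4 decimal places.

seg 1 [0°–32.6°] uniform, h=23: full span → s += 23 → s = 23.0000
seg 2 [32.6°–79.4°] uniform, h=30: θ=66° here. β=33.4, B=46.8. 30·33.4/46.8 = 21.4103 → s = 44.4103

44.4103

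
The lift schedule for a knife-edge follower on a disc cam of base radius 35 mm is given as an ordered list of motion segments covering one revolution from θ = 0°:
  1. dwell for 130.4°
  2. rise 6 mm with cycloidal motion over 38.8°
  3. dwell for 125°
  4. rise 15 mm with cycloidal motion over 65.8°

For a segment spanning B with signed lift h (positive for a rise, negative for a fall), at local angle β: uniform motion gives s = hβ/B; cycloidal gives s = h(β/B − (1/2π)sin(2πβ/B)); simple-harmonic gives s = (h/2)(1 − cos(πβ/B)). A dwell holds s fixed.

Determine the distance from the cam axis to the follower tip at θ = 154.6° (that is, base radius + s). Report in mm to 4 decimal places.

seg 1 [0°–130.4°] dwell: s stays 0.0000
seg 2 [130.4°–169.2°] cycloidal, h=6: θ=154.6° here. β=24.2, B=38.8. 6·(0.6237 − sin(2π·0.6237)/(2π)) = 4.4120 → s = 4.4120
radial distance = base radius + s = 35 + 4.4120 = 39.4120

39.4120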